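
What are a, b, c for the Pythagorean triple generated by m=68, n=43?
(2775, 5848, 6473)

Euclid's formula: a = m² - n², b = 2mn, c = m² + n²
m = 68, n = 43
a = 68² - 43² = 4624 - 1849 = 2775
b = 2 × 68 × 43 = 5848
c = 68² + 43² = 4624 + 1849 = 6473
Verification: 2775² + 5848² = 7700625 + 34199104 = 41899729 = 6473² ✓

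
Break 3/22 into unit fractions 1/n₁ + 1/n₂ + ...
1/8 + 1/88

Greedy algorithm:
3/22: ceiling(22/3) = 8, use 1/8
1/88: ceiling(88/1) = 88, use 1/88
Result: 3/22 = 1/8 + 1/88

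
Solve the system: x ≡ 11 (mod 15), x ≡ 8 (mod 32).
296

Using Chinese Remainder Theorem:
M = 15 × 32 = 480
M1 = 32, M2 = 15
y1 = 32^(-1) mod 15 = 8
y2 = 15^(-1) mod 32 = 15
x = (11×32×8 + 8×15×15) mod 480 = 296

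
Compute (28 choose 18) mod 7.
0

Using Lucas' theorem:
Write n=28 and k=18 in base 7:
n in base 7: [4, 0]
k in base 7: [2, 4]
C(28,18) mod 7 = ∏ C(n_i, k_i) mod 7
Digit binomials (mod 7): C(4,2) = 6; C(0,4) = 0 (k_i > n_i)
Product: 6 × 0 = 0 ≡ 0 (mod 7)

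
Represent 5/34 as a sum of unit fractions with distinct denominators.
1/7 + 1/238

Greedy algorithm:
5/34: ceiling(34/5) = 7, use 1/7
1/238: ceiling(238/1) = 238, use 1/238
Result: 5/34 = 1/7 + 1/238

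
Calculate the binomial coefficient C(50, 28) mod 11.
6

Using Lucas' theorem:
Write n=50 and k=28 in base 11:
n in base 11: [4, 6]
k in base 11: [2, 6]
C(50,28) mod 11 = ∏ C(n_i, k_i) mod 11
Digit binomials (mod 11): C(4,2) = 6; C(6,6) = 1
Product: 6 × 1 = 6 ≡ 6 (mod 11)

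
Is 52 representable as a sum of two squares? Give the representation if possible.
4² + 6² (a=4, b=6)

Factorization: 52 = 2^2 × 13
By Fermat: n is sum of two squares iff every prime p ≡ 3 (mod 4) appears to even power.
All primes ≡ 3 (mod 4) appear to even power.
Search a = 0, 1, 2, … for 52 - a² a perfect square: first hit at a = 4: 52 - 16 = 36 = 6².
52 = 4² + 6² = 16 + 36 ✓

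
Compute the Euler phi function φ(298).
148

298 = 2 × 149
φ(n) = n × ∏(1 - 1/p) for each prime p dividing n
φ(298) = 298 × (1 - 1/2) × (1 - 1/149) = 148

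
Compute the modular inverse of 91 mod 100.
11

gcd(91, 100) = 1, so the inverse exists.
Extended Euclidean algorithm on (100, 91):
100 = 1 × 91 + 9  ⟹  9 = (1)·100 + (-1)·91
91 = 10 × 9 + 1  ⟹  1 = (-10)·100 + (11)·91
So (11)·91 ≡ 1 (mod 100), i.e. 91^(-1) ≡ 11 (mod 100).
Check: 91 × 11 = 1001 ≡ 1 (mod 100)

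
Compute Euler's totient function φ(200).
80

200 = 2^3 × 5^2
φ(n) = n × ∏(1 - 1/p) for each prime p dividing n
φ(200) = 200 × (1 - 1/2) × (1 - 1/5) = 80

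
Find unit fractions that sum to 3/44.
1/15 + 1/660

Greedy algorithm:
3/44: ceiling(44/3) = 15, use 1/15
1/660: ceiling(660/1) = 660, use 1/660
Result: 3/44 = 1/15 + 1/660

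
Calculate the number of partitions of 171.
301384802048

p(n) counts ways to write n as a sum of positive integers (order ignored).
Euler's pentagonal recurrence: p(k) = p(k-1) + p(k-2) - p(k-5) - p(k-7) + p(k-12) + p(k-15) - ... (offsets j(3j∓1)/2, signs ++--, p(0)=1, p(<0)=0).
DP table for k = 0..170: p(0)=1, p(1)=1, p(2)=2, p(3)=3, p(4)=5, p(5)=7, p(6)=11, p(7)=15, p(8)=22, p(9)=30, p(10)=42, p(11)=56, p(12)=77, p(13)=101, p(14)=135, p(15)=176, p(16)=231, p(17)=297, p(18)=385, p(19)=490, p(20)=627, p(21)=792, p(22)=1002, p(23)=1255, p(24)=1575, p(25)=1958, p(26)=2436, p(27)=3010, p(28)=3718, p(29)=4565, p(30)=5604, p(31)=6842, p(32)=8349, p(33)=10143, p(34)=12310, p(35)=14883, p(36)=17977, p(37)=21637, p(38)=26015, p(39)=31185, p(40)=37338, p(41)=44583, p(42)=53174, p(43)=63261, p(44)=75175, p(45)=89134, p(46)=105558, p(47)=124754, p(48)=147273, p(49)=173525, p(50)=204226, p(51)=239943, p(52)=281589, p(53)=329931, p(54)=386155, p(55)=451276, p(56)=526823, p(57)=614154, p(58)=715220, p(59)=831820, p(60)=966467, p(61)=1121505, p(62)=1300156, p(63)=1505499, p(64)=1741630, p(65)=2012558, p(66)=2323520, p(67)=2679689, p(68)=3087735, p(69)=3554345, p(70)=4087968, p(71)=4697205, p(72)=5392783, p(73)=6185689, p(74)=7089500, p(75)=8118264, p(76)=9289091, p(77)=10619863, p(78)=12132164, p(79)=13848650, p(80)=15796476, p(81)=18004327, p(82)=20506255, p(83)=23338469, p(84)=26543660, p(85)=30167357, p(86)=34262962, p(87)=38887673, p(88)=44108109, p(89)=49995925, p(90)=56634173, p(91)=64112359, p(92)=72533807, p(93)=82010177, p(94)=92669720, p(95)=104651419, p(96)=118114304, p(97)=133230930, p(98)=150198136, p(99)=169229875, p(100)=190569292, p(101)=214481126, p(102)=241265379, p(103)=271248950, p(104)=304801365, p(105)=342325709, p(106)=384276336, p(107)=431149389, p(108)=483502844, p(109)=541946240, p(110)=607163746, p(111)=679903203, p(112)=761002156, p(113)=851376628, p(114)=952050665, p(115)=1064144451, p(116)=1188908248, p(117)=1327710076, p(118)=1482074143, p(119)=1653668665, p(120)=1844349560, p(121)=2056148051, p(122)=2291320912, p(123)=2552338241, p(124)=2841940500, p(125)=3163127352, p(126)=3519222692, p(127)=3913864295, p(128)=4351078600, p(129)=4835271870, p(130)=5371315400, p(131)=5964539504, p(132)=6620830889, p(133)=7346629512, p(134)=8149040695, p(135)=9035836076, p(136)=10015581680, p(137)=11097645016, p(138)=12292341831, p(139)=13610949895, p(140)=15065878135, p(141)=16670689208, p(142)=18440293320, p(143)=20390982757, p(144)=22540654445, p(145)=24908858009, p(146)=27517052599, p(147)=30388671978, p(148)=33549419497, p(149)=37027355200, p(150)=40853235313, p(151)=45060624582, p(152)=49686288421, p(153)=54770336324, p(154)=60356673280, p(155)=66493182097, p(156)=73232243759, p(157)=80630964769, p(158)=88751778802, p(159)=97662728555, p(160)=107438159466, p(161)=118159068427, p(162)=129913904637, p(163)=142798995930, p(164)=156919475295, p(165)=172389800255, p(166)=189334822579, p(167)=207890420102, p(168)=228204732751, p(169)=250438925115, p(170)=274768617130.
Final step: p(171) = p(170) + p(169) - p(166) - p(164) + p(159) + p(156) - p(149) - p(145) + p(136) + p(131) - p(120) - p(114) + p(101) + p(94) - p(79) - p(71) + p(54) + p(45) - p(26) - p(16)
= 274768617130 + 250438925115 - 189334822579 - 156919475295 + 97662728555 + 73232243759 - 37027355200 - 24908858009 + 10015581680 + 5964539504 - 1844349560 - 952050665 + 214481126 + 92669720 - 13848650 - 4697205 + 386155 + 89134 - 2436 - 231
= 301384802048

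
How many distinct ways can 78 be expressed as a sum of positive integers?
12132164

p(n) counts ways to write n as a sum of positive integers (order ignored).
Euler's pentagonal recurrence: p(k) = p(k-1) + p(k-2) - p(k-5) - p(k-7) + p(k-12) + p(k-15) - ... (offsets j(3j∓1)/2, signs ++--, p(0)=1, p(<0)=0).
DP table for k = 0..77: p(0)=1, p(1)=1, p(2)=2, p(3)=3, p(4)=5, p(5)=7, p(6)=11, p(7)=15, p(8)=22, p(9)=30, p(10)=42, p(11)=56, p(12)=77, p(13)=101, p(14)=135, p(15)=176, p(16)=231, p(17)=297, p(18)=385, p(19)=490, p(20)=627, p(21)=792, p(22)=1002, p(23)=1255, p(24)=1575, p(25)=1958, p(26)=2436, p(27)=3010, p(28)=3718, p(29)=4565, p(30)=5604, p(31)=6842, p(32)=8349, p(33)=10143, p(34)=12310, p(35)=14883, p(36)=17977, p(37)=21637, p(38)=26015, p(39)=31185, p(40)=37338, p(41)=44583, p(42)=53174, p(43)=63261, p(44)=75175, p(45)=89134, p(46)=105558, p(47)=124754, p(48)=147273, p(49)=173525, p(50)=204226, p(51)=239943, p(52)=281589, p(53)=329931, p(54)=386155, p(55)=451276, p(56)=526823, p(57)=614154, p(58)=715220, p(59)=831820, p(60)=966467, p(61)=1121505, p(62)=1300156, p(63)=1505499, p(64)=1741630, p(65)=2012558, p(66)=2323520, p(67)=2679689, p(68)=3087735, p(69)=3554345, p(70)=4087968, p(71)=4697205, p(72)=5392783, p(73)=6185689, p(74)=7089500, p(75)=8118264, p(76)=9289091, p(77)=10619863.
Final step: p(78) = p(77) + p(76) - p(73) - p(71) + p(66) + p(63) - p(56) - p(52) + p(43) + p(38) - p(27) - p(21) + p(8) + p(1)
= 10619863 + 9289091 - 6185689 - 4697205 + 2323520 + 1505499 - 526823 - 281589 + 63261 + 26015 - 3010 - 792 + 22 + 1
= 12132164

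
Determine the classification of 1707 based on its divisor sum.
deficient

Proper divisors of 1707: sum = 1 + 3 + 569 = 573
Since 573 < 1707, 1707 is deficient.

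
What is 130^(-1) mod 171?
25

gcd(130, 171) = 1, so the inverse exists.
Extended Euclidean algorithm on (171, 130):
171 = 1 × 130 + 41  ⟹  41 = (1)·171 + (-1)·130
130 = 3 × 41 + 7  ⟹  7 = (-3)·171 + (4)·130
41 = 5 × 7 + 6  ⟹  6 = (16)·171 + (-21)·130
7 = 1 × 6 + 1  ⟹  1 = (-19)·171 + (25)·130
So (25)·130 ≡ 1 (mod 171), i.e. 130^(-1) ≡ 25 (mod 171).
Check: 130 × 25 = 3250 ≡ 1 (mod 171)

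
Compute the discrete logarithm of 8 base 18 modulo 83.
43

Baby-step giant-step with step n = ⌈√83⌉ = 10.
Baby steps 18^j mod 83 (j:value) for j=0..9: 0:1, 1:18, 2:75, 3:22, 4:64, 5:73, 6:69, 7:80, 8:29, 9:24.
Giant-step multiplier: 18^(-10) ≡ 18^(82-10) = 18^72 ≡ 44 (mod 83).
Giant steps γ_i = 8·44^i mod 83: γ_0=8, γ_1=20, γ_2=50, γ_3=42, γ_4=22 (in table at j=3).
x = i·n + j = 4·10 + 3 = 43.
Check: 18^43 ≡ 8 (mod 83).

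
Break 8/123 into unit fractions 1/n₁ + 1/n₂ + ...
1/16 + 1/394 + 1/387696

Greedy algorithm:
8/123: ceiling(123/8) = 16, use 1/16
5/1968: ceiling(1968/5) = 394, use 1/394
1/387696: ceiling(387696/1) = 387696, use 1/387696
Result: 8/123 = 1/16 + 1/394 + 1/387696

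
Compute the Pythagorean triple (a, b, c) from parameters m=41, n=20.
(1281, 1640, 2081)

Euclid's formula: a = m² - n², b = 2mn, c = m² + n²
m = 41, n = 20
a = 41² - 20² = 1681 - 400 = 1281
b = 2 × 41 × 20 = 1640
c = 41² + 20² = 1681 + 400 = 2081
Verification: 1281² + 1640² = 1640961 + 2689600 = 4330561 = 2081² ✓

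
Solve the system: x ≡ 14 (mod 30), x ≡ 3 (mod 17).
224

Using Chinese Remainder Theorem:
M = 30 × 17 = 510
M1 = 17, M2 = 30
y1 = 17^(-1) mod 30 = 23
y2 = 30^(-1) mod 17 = 4
x = (14×17×23 + 3×30×4) mod 510 = 224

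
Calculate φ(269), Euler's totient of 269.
268

269 = 269
φ(n) = n × ∏(1 - 1/p) for each prime p dividing n
φ(269) = 269 × (1 - 1/269) = 268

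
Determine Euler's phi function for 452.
224

452 = 2^2 × 113
φ(n) = n × ∏(1 - 1/p) for each prime p dividing n
φ(452) = 452 × (1 - 1/2) × (1 - 1/113) = 224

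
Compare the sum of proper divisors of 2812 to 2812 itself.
deficient

Proper divisors of 2812: sum = 1 + 2 + 4 + 19 + 37 + 38 + 74 + 76 + 148 + 703 + 1406 = 2508
Since 2508 < 2812, 2812 is deficient.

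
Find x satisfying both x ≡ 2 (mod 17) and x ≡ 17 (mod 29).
104

Using Chinese Remainder Theorem:
M = 17 × 29 = 493
M1 = 29, M2 = 17
y1 = 29^(-1) mod 17 = 10
y2 = 17^(-1) mod 29 = 12
x = (2×29×10 + 17×17×12) mod 493 = 104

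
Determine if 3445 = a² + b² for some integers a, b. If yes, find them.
9² + 58² (a=9, b=58)

Factorization: 3445 = 5 × 13 × 53
By Fermat: n is sum of two squares iff every prime p ≡ 3 (mod 4) appears to even power.
All primes ≡ 3 (mod 4) appear to even power.
Search a = 0, 1, 2, … for 3445 - a² a perfect square: first hit at a = 9: 3445 - 81 = 3364 = 58².
3445 = 9² + 58² = 81 + 3364 ✓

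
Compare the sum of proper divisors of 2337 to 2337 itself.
deficient

Proper divisors of 2337: sum = 1 + 3 + 19 + 41 + 57 + 123 + 779 = 1023
Since 1023 < 2337, 2337 is deficient.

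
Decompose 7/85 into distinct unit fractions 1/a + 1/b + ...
1/13 + 1/185 + 1/40885

Greedy algorithm:
7/85: ceiling(85/7) = 13, use 1/13
6/1105: ceiling(1105/6) = 185, use 1/185
1/40885: ceiling(40885/1) = 40885, use 1/40885
Result: 7/85 = 1/13 + 1/185 + 1/40885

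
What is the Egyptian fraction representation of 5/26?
1/6 + 1/39

Greedy algorithm:
5/26: ceiling(26/5) = 6, use 1/6
1/39: ceiling(39/1) = 39, use 1/39
Result: 5/26 = 1/6 + 1/39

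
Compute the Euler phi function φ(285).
144

285 = 3 × 5 × 19
φ(n) = n × ∏(1 - 1/p) for each prime p dividing n
φ(285) = 285 × (1 - 1/3) × (1 - 1/5) × (1 - 1/19) = 144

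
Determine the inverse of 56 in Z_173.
34

gcd(56, 173) = 1, so the inverse exists.
Extended Euclidean algorithm on (173, 56):
173 = 3 × 56 + 5  ⟹  5 = (1)·173 + (-3)·56
56 = 11 × 5 + 1  ⟹  1 = (-11)·173 + (34)·56
So (34)·56 ≡ 1 (mod 173), i.e. 56^(-1) ≡ 34 (mod 173).
Check: 56 × 34 = 1904 ≡ 1 (mod 173)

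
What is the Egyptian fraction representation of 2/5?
1/3 + 1/15

Greedy algorithm:
2/5: ceiling(5/2) = 3, use 1/3
1/15: ceiling(15/1) = 15, use 1/15
Result: 2/5 = 1/3 + 1/15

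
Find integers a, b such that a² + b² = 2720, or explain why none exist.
4² + 52² (a=4, b=52)

Factorization: 2720 = 2^5 × 5 × 17
By Fermat: n is sum of two squares iff every prime p ≡ 3 (mod 4) appears to even power.
All primes ≡ 3 (mod 4) appear to even power.
Search a = 0, 1, 2, … for 2720 - a² a perfect square: first hit at a = 4: 2720 - 16 = 2704 = 52².
2720 = 4² + 52² = 16 + 2704 ✓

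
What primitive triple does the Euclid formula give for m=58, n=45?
(1339, 5220, 5389)

Euclid's formula: a = m² - n², b = 2mn, c = m² + n²
m = 58, n = 45
a = 58² - 45² = 3364 - 2025 = 1339
b = 2 × 58 × 45 = 5220
c = 58² + 45² = 3364 + 2025 = 5389
Verification: 1339² + 5220² = 1792921 + 27248400 = 29041321 = 5389² ✓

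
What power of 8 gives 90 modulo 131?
107

Baby-step giant-step with step n = ⌈√131⌉ = 12.
Baby steps 8^j mod 131 (j:value) for j=0..11: 0:1, 1:8, 2:64, 3:119, 4:35, 5:18, 6:13, 7:104, 8:46, 9:106, 10:62, 11:103.
Giant-step multiplier: 8^(-12) ≡ 8^(130-12) = 8^118 ≡ 100 (mod 131).
Giant steps γ_i = 90·100^i mod 131: γ_0=90, γ_1=92, γ_2=30, γ_3=118, γ_4=10, γ_5=83, γ_6=47, γ_7=115, γ_8=103 (in table at j=11).
x = i·n + j = 8·12 + 11 = 107.
Check: 8^107 ≡ 90 (mod 131).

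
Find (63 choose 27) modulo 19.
0

Using Lucas' theorem:
Write n=63 and k=27 in base 19:
n in base 19: [3, 6]
k in base 19: [1, 8]
C(63,27) mod 19 = ∏ C(n_i, k_i) mod 19
Digit binomials (mod 19): C(3,1) = 3; C(6,8) = 0 (k_i > n_i)
Product: 3 × 0 = 0 ≡ 0 (mod 19)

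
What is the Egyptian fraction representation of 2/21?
1/11 + 1/231

Greedy algorithm:
2/21: ceiling(21/2) = 11, use 1/11
1/231: ceiling(231/1) = 231, use 1/231
Result: 2/21 = 1/11 + 1/231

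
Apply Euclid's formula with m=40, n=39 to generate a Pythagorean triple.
(79, 3120, 3121)

Euclid's formula: a = m² - n², b = 2mn, c = m² + n²
m = 40, n = 39
a = 40² - 39² = 1600 - 1521 = 79
b = 2 × 40 × 39 = 3120
c = 40² + 39² = 1600 + 1521 = 3121
Verification: 79² + 3120² = 6241 + 9734400 = 9740641 = 3121² ✓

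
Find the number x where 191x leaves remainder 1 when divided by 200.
111

gcd(191, 200) = 1, so the inverse exists.
Extended Euclidean algorithm on (200, 191):
200 = 1 × 191 + 9  ⟹  9 = (1)·200 + (-1)·191
191 = 21 × 9 + 2  ⟹  2 = (-21)·200 + (22)·191
9 = 4 × 2 + 1  ⟹  1 = (85)·200 + (-89)·191
So (-89)·191 ≡ 1 (mod 200), i.e. 191^(-1) ≡ -89 ≡ 111 (mod 200).
Check: 191 × 111 = 21201 ≡ 1 (mod 200)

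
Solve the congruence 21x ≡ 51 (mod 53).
x ≡ 10 (mod 53)

gcd(21, 53) = 1, which divides 51, so solutions exist.
Find 21^(-1) mod 53 by the extended Euclidean algorithm:
53 = 2 × 21 + 11  ⟹  11 = (1)·53 + (-2)·21
21 = 1 × 11 + 10  ⟹  10 = (-1)·53 + (3)·21
11 = 1 × 10 + 1  ⟹  1 = (2)·53 + (-5)·21
So (-5)·21 ≡ 1 (mod 53), i.e. 21^(-1) ≡ -5 ≡ 48 (mod 53).
x ≡ 48 × 51 = 2448 ≡ 10 (mod 53).
Check: 21 × 10 = 210 ≡ 51 (mod 53).
Unique solution: x ≡ 10 (mod 53)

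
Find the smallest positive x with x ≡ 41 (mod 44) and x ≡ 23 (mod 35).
1493

Using Chinese Remainder Theorem:
M = 44 × 35 = 1540
M1 = 35, M2 = 44
y1 = 35^(-1) mod 44 = 39
y2 = 44^(-1) mod 35 = 4
x = (41×35×39 + 23×44×4) mod 1540 = 1493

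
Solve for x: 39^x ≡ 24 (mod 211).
208

Baby-step giant-step with step n = ⌈√211⌉ = 15.
Baby steps 39^j mod 211 (j:value) for j=0..14: 0:1, 1:39, 2:44, 3:28, 4:37, 5:177, 6:151, 7:192, 8:103, 9:8, 10:101, 11:141, 12:13, 13:85, 14:150.
Giant-step multiplier: 39^(-15) ≡ 39^(210-15) = 39^195 ≡ 40 (mod 211).
Giant steps γ_i = 24·40^i mod 211: γ_0=24, γ_1=116, γ_2=209, γ_3=131, γ_4=176, γ_5=77, γ_6=126, γ_7=187, γ_8=95, γ_9=2, γ_10=80, γ_11=35, γ_12=134, γ_13=85 (in table at j=13).
x = i·n + j = 13·15 + 13 = 208.
Check: 39^208 ≡ 24 (mod 211).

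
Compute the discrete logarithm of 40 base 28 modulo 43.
38

Baby-step giant-step with step n = ⌈√43⌉ = 7.
Baby steps 28^j mod 43 (j:value) for j=0..6: 0:1, 1:28, 2:10, 3:22, 4:14, 5:5, 6:11.
Giant-step multiplier: 28^(-7) ≡ 28^(42-7) = 28^35 ≡ 37 (mod 43).
Giant steps γ_i = 40·37^i mod 43: γ_0=40, γ_1=18, γ_2=21, γ_3=3, γ_4=25, γ_5=22 (in table at j=3).
x = i·n + j = 5·7 + 3 = 38.
Check: 28^38 ≡ 40 (mod 43).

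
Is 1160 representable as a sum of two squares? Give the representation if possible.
2² + 34² (a=2, b=34)

Factorization: 1160 = 2^3 × 5 × 29
By Fermat: n is sum of two squares iff every prime p ≡ 3 (mod 4) appears to even power.
All primes ≡ 3 (mod 4) appear to even power.
Search a = 0, 1, 2, … for 1160 - a² a perfect square: first hit at a = 2: 1160 - 4 = 1156 = 34².
1160 = 2² + 34² = 4 + 1156 ✓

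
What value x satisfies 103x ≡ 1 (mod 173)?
42

gcd(103, 173) = 1, so the inverse exists.
Extended Euclidean algorithm on (173, 103):
173 = 1 × 103 + 70  ⟹  70 = (1)·173 + (-1)·103
103 = 1 × 70 + 33  ⟹  33 = (-1)·173 + (2)·103
70 = 2 × 33 + 4  ⟹  4 = (3)·173 + (-5)·103
33 = 8 × 4 + 1  ⟹  1 = (-25)·173 + (42)·103
So (42)·103 ≡ 1 (mod 173), i.e. 103^(-1) ≡ 42 (mod 173).
Check: 103 × 42 = 4326 ≡ 1 (mod 173)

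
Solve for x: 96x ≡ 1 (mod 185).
106

gcd(96, 185) = 1, so the inverse exists.
Extended Euclidean algorithm on (185, 96):
185 = 1 × 96 + 89  ⟹  89 = (1)·185 + (-1)·96
96 = 1 × 89 + 7  ⟹  7 = (-1)·185 + (2)·96
89 = 12 × 7 + 5  ⟹  5 = (13)·185 + (-25)·96
7 = 1 × 5 + 2  ⟹  2 = (-14)·185 + (27)·96
5 = 2 × 2 + 1  ⟹  1 = (41)·185 + (-79)·96
So (-79)·96 ≡ 1 (mod 185), i.e. 96^(-1) ≡ -79 ≡ 106 (mod 185).
Check: 96 × 106 = 10176 ≡ 1 (mod 185)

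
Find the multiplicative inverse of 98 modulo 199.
132

gcd(98, 199) = 1, so the inverse exists.
Extended Euclidean algorithm on (199, 98):
199 = 2 × 98 + 3  ⟹  3 = (1)·199 + (-2)·98
98 = 32 × 3 + 2  ⟹  2 = (-32)·199 + (65)·98
3 = 1 × 2 + 1  ⟹  1 = (33)·199 + (-67)·98
So (-67)·98 ≡ 1 (mod 199), i.e. 98^(-1) ≡ -67 ≡ 132 (mod 199).
Check: 98 × 132 = 12936 ≡ 1 (mod 199)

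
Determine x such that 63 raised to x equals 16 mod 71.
48

Baby-step giant-step with step n = ⌈√71⌉ = 9.
Baby steps 63^j mod 71 (j:value) for j=0..8: 0:1, 1:63, 2:64, 3:56, 4:49, 5:34, 6:12, 7:46, 8:58.
Giant-step multiplier: 63^(-9) ≡ 63^(70-9) = 63^61 ≡ 28 (mod 71).
Giant steps γ_i = 16·28^i mod 71: γ_0=16, γ_1=22, γ_2=48, γ_3=66, γ_4=2, γ_5=56 (in table at j=3).
x = i·n + j = 5·9 + 3 = 48.
Check: 63^48 ≡ 16 (mod 71).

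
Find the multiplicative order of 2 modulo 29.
28

29 is prime, so ord(2) divides φ(29) = 28.
Divisors of 28: 1, 2, 4, 7, 14, 28.
Repeated squaring: 2^1 ≡ 2, 2^2 ≡ 4, 2^4 ≡ 16, 2^8 ≡ 24, 2^16 ≡ 25 (mod 29).
Test 2^d mod 29 for each divisor d in increasing order:
2^1 ≡ 2
2^2 ≡ 4
2^4 ≡ 16
2^7 = 2^4·2^2·2^1 ≡ 12
2^14 = 2^8·2^4·2^2 ≡ 28
2^28 = 2^16·2^8·2^4 ≡ 1  ← first divisor giving 1
The order is 28.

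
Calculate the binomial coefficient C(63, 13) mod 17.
0

Using Lucas' theorem:
Write n=63 and k=13 in base 17:
n in base 17: [3, 12]
k in base 17: [0, 13]
C(63,13) mod 17 = ∏ C(n_i, k_i) mod 17
Digit binomials (mod 17): C(3,0) = 1; C(12,13) = 0 (k_i > n_i)
Product: 1 × 0 = 0 ≡ 0 (mod 17)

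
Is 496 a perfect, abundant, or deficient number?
perfect

Proper divisors of 496: sum = 1 + 2 + 4 + 8 + 16 + 31 + 62 + 124 + 248 = 496
Since 496 = 496, 496 is perfect.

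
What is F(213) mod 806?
622

Matrix identity: Q^n = [[F_(n+1), F_n], [F_n, F_(n-1)]] with Q = [[1,1],[1,0]].
n = 213 = 11010101₂. Square-and-multiply, entries mod 806:
Q^1 = [[1,1],[1,0]]
Q^3 = (Q^1)²·Q = [[3,2],[2,1]]
Q^6 = (Q^3)² = [[13,8],[8,5]]
Q^13 = (Q^6)²·Q = [[377,233],[233,144]]
Q^26 = (Q^13)² = [[560,493],[493,67]]
Q^53 = (Q^26)²·Q = [[116,509],[509,413]]
Q^106 = (Q^53)² = [[109,57],[57,52]]
Q^213 = (Q^106)²·Q = [[127,622],[622,311]]
F_213 mod 806 = Q^213[0][1] = 622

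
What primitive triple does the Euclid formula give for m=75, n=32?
(4601, 4800, 6649)

Euclid's formula: a = m² - n², b = 2mn, c = m² + n²
m = 75, n = 32
a = 75² - 32² = 5625 - 1024 = 4601
b = 2 × 75 × 32 = 4800
c = 75² + 32² = 5625 + 1024 = 6649
Verification: 4601² + 4800² = 21169201 + 23040000 = 44209201 = 6649² ✓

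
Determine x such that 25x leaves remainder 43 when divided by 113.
x ≡ 65 (mod 113)

gcd(25, 113) = 1, which divides 43, so solutions exist.
Find 25^(-1) mod 113 by the extended Euclidean algorithm:
113 = 4 × 25 + 13  ⟹  13 = (1)·113 + (-4)·25
25 = 1 × 13 + 12  ⟹  12 = (-1)·113 + (5)·25
13 = 1 × 12 + 1  ⟹  1 = (2)·113 + (-9)·25
So (-9)·25 ≡ 1 (mod 113), i.e. 25^(-1) ≡ -9 ≡ 104 (mod 113).
x ≡ 104 × 43 = 4472 ≡ 65 (mod 113).
Check: 25 × 65 = 1625 ≡ 43 (mod 113).
Unique solution: x ≡ 65 (mod 113)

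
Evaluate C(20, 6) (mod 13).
7

Using Lucas' theorem:
Write n=20 and k=6 in base 13:
n in base 13: [1, 7]
k in base 13: [0, 6]
C(20,6) mod 13 = ∏ C(n_i, k_i) mod 13
Digit binomials (mod 13): C(1,0) = 1; C(7,6) = 7
Product: 1 × 7 = 7 ≡ 7 (mod 13)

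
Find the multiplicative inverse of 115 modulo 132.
31

gcd(115, 132) = 1, so the inverse exists.
Extended Euclidean algorithm on (132, 115):
132 = 1 × 115 + 17  ⟹  17 = (1)·132 + (-1)·115
115 = 6 × 17 + 13  ⟹  13 = (-6)·132 + (7)·115
17 = 1 × 13 + 4  ⟹  4 = (7)·132 + (-8)·115
13 = 3 × 4 + 1  ⟹  1 = (-27)·132 + (31)·115
So (31)·115 ≡ 1 (mod 132), i.e. 115^(-1) ≡ 31 (mod 132).
Check: 115 × 31 = 3565 ≡ 1 (mod 132)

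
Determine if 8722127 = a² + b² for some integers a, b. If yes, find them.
Not possible

Factorization: 8722127 = 29 × 67^3
By Fermat: n is sum of two squares iff every prime p ≡ 3 (mod 4) appears to even power.
Prime(s) ≡ 3 (mod 4) with odd exponent: [(67, 3)]
Therefore 8722127 cannot be expressed as a² + b².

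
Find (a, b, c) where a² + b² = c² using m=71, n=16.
(4785, 2272, 5297)

Euclid's formula: a = m² - n², b = 2mn, c = m² + n²
m = 71, n = 16
a = 71² - 16² = 5041 - 256 = 4785
b = 2 × 71 × 16 = 2272
c = 71² + 16² = 5041 + 256 = 5297
Verification: 4785² + 2272² = 22896225 + 5161984 = 28058209 = 5297² ✓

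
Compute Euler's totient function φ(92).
44

92 = 2^2 × 23
φ(n) = n × ∏(1 - 1/p) for each prime p dividing n
φ(92) = 92 × (1 - 1/2) × (1 - 1/23) = 44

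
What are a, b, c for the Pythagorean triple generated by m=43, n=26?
(1173, 2236, 2525)

Euclid's formula: a = m² - n², b = 2mn, c = m² + n²
m = 43, n = 26
a = 43² - 26² = 1849 - 676 = 1173
b = 2 × 43 × 26 = 2236
c = 43² + 26² = 1849 + 676 = 2525
Verification: 1173² + 2236² = 1375929 + 4999696 = 6375625 = 2525² ✓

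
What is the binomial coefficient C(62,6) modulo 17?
3

Using Lucas' theorem:
Write n=62 and k=6 in base 17:
n in base 17: [3, 11]
k in base 17: [0, 6]
C(62,6) mod 17 = ∏ C(n_i, k_i) mod 17
Digit binomials (mod 17): C(3,0) = 1; C(11,6) = 462 ≡ 3
Product: 1 × 3 = 3 ≡ 3 (mod 17)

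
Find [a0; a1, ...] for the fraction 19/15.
[1; 3, 1, 3]

Euclidean algorithm steps:
19 = 1 × 15 + 4
15 = 3 × 4 + 3
4 = 1 × 3 + 1
3 = 3 × 1 + 0
Continued fraction: [1; 3, 1, 3]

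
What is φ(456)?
144

456 = 2^3 × 3 × 19
φ(n) = n × ∏(1 - 1/p) for each prime p dividing n
φ(456) = 456 × (1 - 1/2) × (1 - 1/3) × (1 - 1/19) = 144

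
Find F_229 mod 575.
204

Matrix identity: Q^n = [[F_(n+1), F_n], [F_n, F_(n-1)]] with Q = [[1,1],[1,0]].
n = 229 = 11100101₂. Square-and-multiply, entries mod 575:
Q^1 = [[1,1],[1,0]]
Q^3 = (Q^1)²·Q = [[3,2],[2,1]]
Q^7 = (Q^3)²·Q = [[21,13],[13,8]]
Q^14 = (Q^7)² = [[35,377],[377,233]]
Q^28 = (Q^14)² = [[179,411],[411,343]]
Q^57 = (Q^28)²·Q = [[354,287],[287,67]]
Q^114 = (Q^57)² = [[110,77],[77,33]]
Q^229 = (Q^114)²·Q = [[290,204],[204,86]]
F_229 mod 575 = Q^229[0][1] = 204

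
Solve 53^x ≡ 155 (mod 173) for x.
103

Baby-step giant-step with step n = ⌈√173⌉ = 14.
Baby steps 53^j mod 173 (j:value) for j=0..13: 0:1, 1:53, 2:41, 3:97, 4:124, 5:171, 6:67, 7:91, 8:152, 9:98, 10:4, 11:39, 12:164, 13:42.
Giant-step multiplier: 53^(-14) ≡ 53^(172-14) = 53^158 ≡ 15 (mod 173).
Giant steps γ_i = 155·15^i mod 173: γ_0=155, γ_1=76, γ_2=102, γ_3=146, γ_4=114, γ_5=153, γ_6=46, γ_7=171 (in table at j=5).
x = i·n + j = 7·14 + 5 = 103.
Check: 53^103 ≡ 155 (mod 173).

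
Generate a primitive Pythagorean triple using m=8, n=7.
(15, 112, 113)

Euclid's formula: a = m² - n², b = 2mn, c = m² + n²
m = 8, n = 7
a = 8² - 7² = 64 - 49 = 15
b = 2 × 8 × 7 = 112
c = 8² + 7² = 64 + 49 = 113
Verification: 15² + 112² = 225 + 12544 = 12769 = 113² ✓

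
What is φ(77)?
60

77 = 7 × 11
φ(n) = n × ∏(1 - 1/p) for each prime p dividing n
φ(77) = 77 × (1 - 1/7) × (1 - 1/11) = 60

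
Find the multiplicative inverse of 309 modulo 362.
321

gcd(309, 362) = 1, so the inverse exists.
Extended Euclidean algorithm on (362, 309):
362 = 1 × 309 + 53  ⟹  53 = (1)·362 + (-1)·309
309 = 5 × 53 + 44  ⟹  44 = (-5)·362 + (6)·309
53 = 1 × 44 + 9  ⟹  9 = (6)·362 + (-7)·309
44 = 4 × 9 + 8  ⟹  8 = (-29)·362 + (34)·309
9 = 1 × 8 + 1  ⟹  1 = (35)·362 + (-41)·309
So (-41)·309 ≡ 1 (mod 362), i.e. 309^(-1) ≡ -41 ≡ 321 (mod 362).
Check: 309 × 321 = 99189 ≡ 1 (mod 362)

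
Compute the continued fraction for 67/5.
[13; 2, 2]

Euclidean algorithm steps:
67 = 13 × 5 + 2
5 = 2 × 2 + 1
2 = 2 × 1 + 0
Continued fraction: [13; 2, 2]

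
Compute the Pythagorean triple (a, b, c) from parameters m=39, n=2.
(1517, 156, 1525)

Euclid's formula: a = m² - n², b = 2mn, c = m² + n²
m = 39, n = 2
a = 39² - 2² = 1521 - 4 = 1517
b = 2 × 39 × 2 = 156
c = 39² + 2² = 1521 + 4 = 1525
Verification: 1517² + 156² = 2301289 + 24336 = 2325625 = 1525² ✓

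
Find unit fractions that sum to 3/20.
1/7 + 1/140

Greedy algorithm:
3/20: ceiling(20/3) = 7, use 1/7
1/140: ceiling(140/1) = 140, use 1/140
Result: 3/20 = 1/7 + 1/140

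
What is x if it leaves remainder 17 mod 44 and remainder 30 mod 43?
589

Using Chinese Remainder Theorem:
M = 44 × 43 = 1892
M1 = 43, M2 = 44
y1 = 43^(-1) mod 44 = 43
y2 = 44^(-1) mod 43 = 1
x = (17×43×43 + 30×44×1) mod 1892 = 589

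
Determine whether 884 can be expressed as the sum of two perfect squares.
10² + 28² (a=10, b=28)

Factorization: 884 = 2^2 × 13 × 17
By Fermat: n is sum of two squares iff every prime p ≡ 3 (mod 4) appears to even power.
All primes ≡ 3 (mod 4) appear to even power.
Search a = 0, 1, 2, … for 884 - a² a perfect square: first hit at a = 10: 884 - 100 = 784 = 28².
884 = 10² + 28² = 100 + 784 ✓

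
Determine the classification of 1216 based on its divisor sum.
abundant

Proper divisors of 1216: sum = 1 + 2 + 4 + 8 + 16 + 19 + 32 + 38 + 64 + 76 + 152 + 304 + 608 = 1324
Since 1324 > 1216, 1216 is abundant.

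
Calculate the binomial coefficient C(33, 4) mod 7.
5

Using Lucas' theorem:
Write n=33 and k=4 in base 7:
n in base 7: [4, 5]
k in base 7: [0, 4]
C(33,4) mod 7 = ∏ C(n_i, k_i) mod 7
Digit binomials (mod 7): C(4,0) = 1; C(5,4) = 5
Product: 1 × 5 = 5 ≡ 5 (mod 7)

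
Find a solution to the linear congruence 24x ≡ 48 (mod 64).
x ≡ 2 (mod 8)

gcd(24, 64) = 8, which divides 48, so solutions exist.
Divide through by 8: 3x ≡ 6 (mod 8).
Find 3^(-1) mod 8 by the extended Euclidean algorithm:
8 = 2 × 3 + 2  ⟹  2 = (1)·8 + (-2)·3
3 = 1 × 2 + 1  ⟹  1 = (-1)·8 + (3)·3
So (3)·3 ≡ 1 (mod 8), i.e. 3^(-1) ≡ 3 (mod 8).
x ≡ 3 × 6 = 18 ≡ 2 (mod 8).
Check: 24 × 2 = 48 ≡ 48 (mod 64).
x ≡ 2 (mod 8), giving 8 solutions mod 64.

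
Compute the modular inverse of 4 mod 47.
12

gcd(4, 47) = 1, so the inverse exists.
Extended Euclidean algorithm on (47, 4):
47 = 11 × 4 + 3  ⟹  3 = (1)·47 + (-11)·4
4 = 1 × 3 + 1  ⟹  1 = (-1)·47 + (12)·4
So (12)·4 ≡ 1 (mod 47), i.e. 4^(-1) ≡ 12 (mod 47).
Check: 4 × 12 = 48 ≡ 1 (mod 47)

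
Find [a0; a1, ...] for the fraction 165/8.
[20; 1, 1, 1, 2]

Euclidean algorithm steps:
165 = 20 × 8 + 5
8 = 1 × 5 + 3
5 = 1 × 3 + 2
3 = 1 × 2 + 1
2 = 2 × 1 + 0
Continued fraction: [20; 1, 1, 1, 2]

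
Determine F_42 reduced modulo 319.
232

Matrix identity: Q^n = [[F_(n+1), F_n], [F_n, F_(n-1)]] with Q = [[1,1],[1,0]].
n = 42 = 101010₂. Square-and-multiply, entries mod 319:
Q^1 = [[1,1],[1,0]]
Q^2 = (Q^1)² = [[2,1],[1,1]]
Q^5 = (Q^2)²·Q = [[8,5],[5,3]]
Q^10 = (Q^5)² = [[89,55],[55,34]]
Q^21 = (Q^10)²·Q = [[166,100],[100,66]]
Q^42 = (Q^21)² = [[233,232],[232,1]]
F_42 mod 319 = Q^42[0][1] = 232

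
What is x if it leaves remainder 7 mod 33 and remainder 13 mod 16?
205

Using Chinese Remainder Theorem:
M = 33 × 16 = 528
M1 = 16, M2 = 33
y1 = 16^(-1) mod 33 = 31
y2 = 33^(-1) mod 16 = 1
x = (7×16×31 + 13×33×1) mod 528 = 205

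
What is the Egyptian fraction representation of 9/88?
1/10 + 1/440

Greedy algorithm:
9/88: ceiling(88/9) = 10, use 1/10
1/440: ceiling(440/1) = 440, use 1/440
Result: 9/88 = 1/10 + 1/440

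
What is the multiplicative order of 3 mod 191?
95

191 is prime, so ord(3) divides φ(191) = 190.
Divisors of 190: 1, 2, 5, 10, 19, 38, 95, 190.
Repeated squaring: 3^1 ≡ 3, 3^2 ≡ 9, 3^4 ≡ 81, 3^8 ≡ 67, 3^16 ≡ 96, 3^32 ≡ 48, 3^64 ≡ 12, 3^128 ≡ 144 (mod 191).
Test 3^d mod 191 for each divisor d in increasing order:
3^1 ≡ 3
3^2 ≡ 9
3^5 = 3^4·3^1 ≡ 52
3^10 = 3^8·3^2 ≡ 30
3^19 = 3^16·3^2·3^1 ≡ 109
3^38 = 3^32·3^4·3^2 ≡ 39
3^95 = 3^64·3^16·3^8·3^4·3^2·3^1 ≡ 1  ← first divisor giving 1
The order is 95.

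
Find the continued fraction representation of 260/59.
[4; 2, 2, 5, 2]

Euclidean algorithm steps:
260 = 4 × 59 + 24
59 = 2 × 24 + 11
24 = 2 × 11 + 2
11 = 5 × 2 + 1
2 = 2 × 1 + 0
Continued fraction: [4; 2, 2, 5, 2]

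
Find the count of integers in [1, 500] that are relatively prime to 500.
200

500 = 2^2 × 5^3
φ(n) = n × ∏(1 - 1/p) for each prime p dividing n
φ(500) = 500 × (1 - 1/2) × (1 - 1/5) = 200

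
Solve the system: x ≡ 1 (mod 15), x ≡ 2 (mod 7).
16

Using Chinese Remainder Theorem:
M = 15 × 7 = 105
M1 = 7, M2 = 15
y1 = 7^(-1) mod 15 = 13
y2 = 15^(-1) mod 7 = 1
x = (1×7×13 + 2×15×1) mod 105 = 16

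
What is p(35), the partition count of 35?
14883

p(n) counts ways to write n as a sum of positive integers (order ignored).
Euler's pentagonal recurrence: p(k) = p(k-1) + p(k-2) - p(k-5) - p(k-7) + p(k-12) + p(k-15) - ... (offsets j(3j∓1)/2, signs ++--, p(0)=1, p(<0)=0).
DP table for k = 0..34: p(0)=1, p(1)=1, p(2)=2, p(3)=3, p(4)=5, p(5)=7, p(6)=11, p(7)=15, p(8)=22, p(9)=30, p(10)=42, p(11)=56, p(12)=77, p(13)=101, p(14)=135, p(15)=176, p(16)=231, p(17)=297, p(18)=385, p(19)=490, p(20)=627, p(21)=792, p(22)=1002, p(23)=1255, p(24)=1575, p(25)=1958, p(26)=2436, p(27)=3010, p(28)=3718, p(29)=4565, p(30)=5604, p(31)=6842, p(32)=8349, p(33)=10143, p(34)=12310.
Final step: p(35) = p(34) + p(33) - p(30) - p(28) + p(23) + p(20) - p(13) - p(9) + p(0)
= 12310 + 10143 - 5604 - 3718 + 1255 + 627 - 101 - 30 + 1
= 14883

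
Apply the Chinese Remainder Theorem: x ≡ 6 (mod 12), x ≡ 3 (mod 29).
90

Using Chinese Remainder Theorem:
M = 12 × 29 = 348
M1 = 29, M2 = 12
y1 = 29^(-1) mod 12 = 5
y2 = 12^(-1) mod 29 = 17
x = (6×29×5 + 3×12×17) mod 348 = 90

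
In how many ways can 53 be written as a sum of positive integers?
329931

p(n) counts ways to write n as a sum of positive integers (order ignored).
Euler's pentagonal recurrence: p(k) = p(k-1) + p(k-2) - p(k-5) - p(k-7) + p(k-12) + p(k-15) - ... (offsets j(3j∓1)/2, signs ++--, p(0)=1, p(<0)=0).
DP table for k = 0..52: p(0)=1, p(1)=1, p(2)=2, p(3)=3, p(4)=5, p(5)=7, p(6)=11, p(7)=15, p(8)=22, p(9)=30, p(10)=42, p(11)=56, p(12)=77, p(13)=101, p(14)=135, p(15)=176, p(16)=231, p(17)=297, p(18)=385, p(19)=490, p(20)=627, p(21)=792, p(22)=1002, p(23)=1255, p(24)=1575, p(25)=1958, p(26)=2436, p(27)=3010, p(28)=3718, p(29)=4565, p(30)=5604, p(31)=6842, p(32)=8349, p(33)=10143, p(34)=12310, p(35)=14883, p(36)=17977, p(37)=21637, p(38)=26015, p(39)=31185, p(40)=37338, p(41)=44583, p(42)=53174, p(43)=63261, p(44)=75175, p(45)=89134, p(46)=105558, p(47)=124754, p(48)=147273, p(49)=173525, p(50)=204226, p(51)=239943, p(52)=281589.
Final step: p(53) = p(52) + p(51) - p(48) - p(46) + p(41) + p(38) - p(31) - p(27) + p(18) + p(13) - p(2)
= 281589 + 239943 - 147273 - 105558 + 44583 + 26015 - 6842 - 3010 + 385 + 101 - 2
= 329931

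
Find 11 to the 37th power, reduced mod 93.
44

Repeated squaring. Binary of 37 = 100101.
11^1 ≡ 11 (mod 93); 11^2 ≡ 28 (mod 93); 11^4 ≡ 40 (mod 93); 11^8 ≡ 19 (mod 93); 11^16 ≡ 82 (mod 93); 11^32 ≡ 28 (mod 93)
11^37 = 11^1 × 11^4 × 11^32 ≡ 44 (mod 93)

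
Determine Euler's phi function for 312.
96

312 = 2^3 × 3 × 13
φ(n) = n × ∏(1 - 1/p) for each prime p dividing n
φ(312) = 312 × (1 - 1/2) × (1 - 1/3) × (1 - 1/13) = 96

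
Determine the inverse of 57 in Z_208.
73

gcd(57, 208) = 1, so the inverse exists.
Extended Euclidean algorithm on (208, 57):
208 = 3 × 57 + 37  ⟹  37 = (1)·208 + (-3)·57
57 = 1 × 37 + 20  ⟹  20 = (-1)·208 + (4)·57
37 = 1 × 20 + 17  ⟹  17 = (2)·208 + (-7)·57
20 = 1 × 17 + 3  ⟹  3 = (-3)·208 + (11)·57
17 = 5 × 3 + 2  ⟹  2 = (17)·208 + (-62)·57
3 = 1 × 2 + 1  ⟹  1 = (-20)·208 + (73)·57
So (73)·57 ≡ 1 (mod 208), i.e. 57^(-1) ≡ 73 (mod 208).
Check: 57 × 73 = 4161 ≡ 1 (mod 208)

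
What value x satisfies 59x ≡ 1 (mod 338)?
275

gcd(59, 338) = 1, so the inverse exists.
Extended Euclidean algorithm on (338, 59):
338 = 5 × 59 + 43  ⟹  43 = (1)·338 + (-5)·59
59 = 1 × 43 + 16  ⟹  16 = (-1)·338 + (6)·59
43 = 2 × 16 + 11  ⟹  11 = (3)·338 + (-17)·59
16 = 1 × 11 + 5  ⟹  5 = (-4)·338 + (23)·59
11 = 2 × 5 + 1  ⟹  1 = (11)·338 + (-63)·59
So (-63)·59 ≡ 1 (mod 338), i.e. 59^(-1) ≡ -63 ≡ 275 (mod 338).
Check: 59 × 275 = 16225 ≡ 1 (mod 338)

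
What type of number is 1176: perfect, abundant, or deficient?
abundant

Proper divisors of 1176: sum = 1 + 2 + 3 + 4 + 6 + 7 + 8 + 12 + ... + 196 + 294 + 392 + 588 (23 divisors) = 2244
Since 2244 > 1176, 1176 is abundant.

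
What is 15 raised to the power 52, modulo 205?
25

Repeated squaring. Binary of 52 = 110100.
15^1 ≡ 15 (mod 205); 15^2 ≡ 20 (mod 205); 15^4 ≡ 195 (mod 205); 15^8 ≡ 100 (mod 205); 15^16 ≡ 160 (mod 205); 15^32 ≡ 180 (mod 205)
15^52 = 15^4 × 15^16 × 15^32 ≡ 25 (mod 205)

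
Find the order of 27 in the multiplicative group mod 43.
14

43 is prime, so ord(27) divides φ(43) = 42.
Divisors of 42: 1, 2, 3, 6, 7, 14, 21, 42.
Repeated squaring: 27^1 ≡ 27, 27^2 ≡ 41, 27^4 ≡ 4, 27^8 ≡ 16, 27^16 ≡ 41, 27^32 ≡ 4 (mod 43).
Test 27^d mod 43 for each divisor d in increasing order:
27^1 ≡ 27
27^2 ≡ 41
27^3 = 27^2·27^1 ≡ 32
27^6 = 27^4·27^2 ≡ 35
27^7 = 27^4·27^2·27^1 ≡ 42
27^14 = 27^8·27^4·27^2 ≡ 1  ← first divisor giving 1
The order is 14.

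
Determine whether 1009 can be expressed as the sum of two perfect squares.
15² + 28² (a=15, b=28)

Factorization: 1009 = 1009
By Fermat: n is sum of two squares iff every prime p ≡ 3 (mod 4) appears to even power.
All primes ≡ 3 (mod 4) appear to even power.
Search a = 0, 1, 2, … for 1009 - a² a perfect square: first hit at a = 15: 1009 - 225 = 784 = 28².
1009 = 15² + 28² = 225 + 784 ✓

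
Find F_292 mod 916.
579

Matrix identity: Q^n = [[F_(n+1), F_n], [F_n, F_(n-1)]] with Q = [[1,1],[1,0]].
n = 292 = 100100100₂. Square-and-multiply, entries mod 916:
Q^1 = [[1,1],[1,0]]
Q^2 = (Q^1)² = [[2,1],[1,1]]
Q^4 = (Q^2)² = [[5,3],[3,2]]
Q^9 = (Q^4)²·Q = [[55,34],[34,21]]
Q^18 = (Q^9)² = [[517,752],[752,681]]
Q^36 = (Q^18)² = [[149,468],[468,597]]
Q^73 = (Q^36)²·Q = [[449,317],[317,132]]
Q^146 = (Q^73)² = [[726,61],[61,665]]
Q^292 = (Q^146)² = [[433,579],[579,770]]
F_292 mod 916 = Q^292[0][1] = 579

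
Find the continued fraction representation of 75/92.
[0; 1, 4, 2, 2, 3]

Euclidean algorithm steps:
75 = 0 × 92 + 75
92 = 1 × 75 + 17
75 = 4 × 17 + 7
17 = 2 × 7 + 3
7 = 2 × 3 + 1
3 = 3 × 1 + 0
Continued fraction: [0; 1, 4, 2, 2, 3]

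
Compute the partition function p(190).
1667727404093

p(n) counts ways to write n as a sum of positive integers (order ignored).
Euler's pentagonal recurrence: p(k) = p(k-1) + p(k-2) - p(k-5) - p(k-7) + p(k-12) + p(k-15) - ... (offsets j(3j∓1)/2, signs ++--, p(0)=1, p(<0)=0).
DP table for k = 0..189: p(0)=1, p(1)=1, p(2)=2, p(3)=3, p(4)=5, p(5)=7, p(6)=11, p(7)=15, p(8)=22, p(9)=30, p(10)=42, p(11)=56, p(12)=77, p(13)=101, p(14)=135, p(15)=176, p(16)=231, p(17)=297, p(18)=385, p(19)=490, p(20)=627, p(21)=792, p(22)=1002, p(23)=1255, p(24)=1575, p(25)=1958, p(26)=2436, p(27)=3010, p(28)=3718, p(29)=4565, p(30)=5604, p(31)=6842, p(32)=8349, p(33)=10143, p(34)=12310, p(35)=14883, p(36)=17977, p(37)=21637, p(38)=26015, p(39)=31185, p(40)=37338, p(41)=44583, p(42)=53174, p(43)=63261, p(44)=75175, p(45)=89134, p(46)=105558, p(47)=124754, p(48)=147273, p(49)=173525, p(50)=204226, p(51)=239943, p(52)=281589, p(53)=329931, p(54)=386155, p(55)=451276, p(56)=526823, p(57)=614154, p(58)=715220, p(59)=831820, p(60)=966467, p(61)=1121505, p(62)=1300156, p(63)=1505499, p(64)=1741630, p(65)=2012558, p(66)=2323520, p(67)=2679689, p(68)=3087735, p(69)=3554345, p(70)=4087968, p(71)=4697205, p(72)=5392783, p(73)=6185689, p(74)=7089500, p(75)=8118264, p(76)=9289091, p(77)=10619863, p(78)=12132164, p(79)=13848650, p(80)=15796476, p(81)=18004327, p(82)=20506255, p(83)=23338469, p(84)=26543660, p(85)=30167357, p(86)=34262962, p(87)=38887673, p(88)=44108109, p(89)=49995925, p(90)=56634173, p(91)=64112359, p(92)=72533807, p(93)=82010177, p(94)=92669720, p(95)=104651419, p(96)=118114304, p(97)=133230930, p(98)=150198136, p(99)=169229875, p(100)=190569292, p(101)=214481126, p(102)=241265379, p(103)=271248950, p(104)=304801365, p(105)=342325709, p(106)=384276336, p(107)=431149389, p(108)=483502844, p(109)=541946240, p(110)=607163746, p(111)=679903203, p(112)=761002156, p(113)=851376628, p(114)=952050665, p(115)=1064144451, p(116)=1188908248, p(117)=1327710076, p(118)=1482074143, p(119)=1653668665, p(120)=1844349560, p(121)=2056148051, p(122)=2291320912, p(123)=2552338241, p(124)=2841940500, p(125)=3163127352, p(126)=3519222692, p(127)=3913864295, p(128)=4351078600, p(129)=4835271870, p(130)=5371315400, p(131)=5964539504, p(132)=6620830889, p(133)=7346629512, p(134)=8149040695, p(135)=9035836076, p(136)=10015581680, p(137)=11097645016, p(138)=12292341831, p(139)=13610949895, p(140)=15065878135, p(141)=16670689208, p(142)=18440293320, p(143)=20390982757, p(144)=22540654445, p(145)=24908858009, p(146)=27517052599, p(147)=30388671978, p(148)=33549419497, p(149)=37027355200, p(150)=40853235313, p(151)=45060624582, p(152)=49686288421, p(153)=54770336324, p(154)=60356673280, p(155)=66493182097, p(156)=73232243759, p(157)=80630964769, p(158)=88751778802, p(159)=97662728555, p(160)=107438159466, p(161)=118159068427, p(162)=129913904637, p(163)=142798995930, p(164)=156919475295, p(165)=172389800255, p(166)=189334822579, p(167)=207890420102, p(168)=228204732751, p(169)=250438925115, p(170)=274768617130, p(171)=301384802048, p(172)=330495499613, p(173)=362326859895, p(174)=397125074750, p(175)=435157697830, p(176)=476715857290, p(177)=522115831195, p(178)=571701605655, p(179)=625846753120, p(180)=684957390936, p(181)=749474411781, p(182)=819876908323, p(183)=896684817527, p(184)=980462880430, p(185)=1071823774337, p(186)=1171432692373, p(187)=1280011042268, p(188)=1398341745571, p(189)=1527273599625.
Final step: p(190) = p(189) + p(188) - p(185) - p(183) + p(178) + p(175) - p(168) - p(164) + p(155) + p(150) - p(139) - p(133) + p(120) + p(113) - p(98) - p(90) + p(73) + p(64) - p(45) - p(35) + p(14) + p(3)
= 1527273599625 + 1398341745571 - 1071823774337 - 896684817527 + 571701605655 + 435157697830 - 228204732751 - 156919475295 + 66493182097 + 40853235313 - 13610949895 - 7346629512 + 1844349560 + 851376628 - 150198136 - 56634173 + 6185689 + 1741630 - 89134 - 14883 + 135 + 3
= 1667727404093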